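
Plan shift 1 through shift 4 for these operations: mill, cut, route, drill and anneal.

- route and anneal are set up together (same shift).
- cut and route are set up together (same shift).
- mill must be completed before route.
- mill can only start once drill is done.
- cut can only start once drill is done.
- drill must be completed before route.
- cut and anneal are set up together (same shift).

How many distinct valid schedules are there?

4

Enumerating: drill -> shift 1, anneal -> shift 3, route -> shift 3, cut -> shift 3, mill -> shift 2 | route -> shift 4; anneal -> shift 4; drill -> shift 1; cut -> shift 4; mill -> shift 2 | route in shift 4; cut in shift 4; mill in shift 3; anneal in shift 4; drill in shift 1 | drill=shift 2; anneal=shift 4; route=shift 4; cut=shift 4; mill=shift 3.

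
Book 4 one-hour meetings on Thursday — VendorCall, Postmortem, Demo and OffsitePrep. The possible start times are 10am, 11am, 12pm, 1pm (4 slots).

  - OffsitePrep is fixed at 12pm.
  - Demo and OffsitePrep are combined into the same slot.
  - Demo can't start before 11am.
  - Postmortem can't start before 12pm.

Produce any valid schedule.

Demo in 12pm; OffsitePrep in 12pm; Postmortem in 12pm; VendorCall in 10am

Checking: Demo = OffsitePrep = 12pm; OffsitePrep=12pm in [12pm,12pm]; Postmortem=12pm in [12pm,1pm]; Demo=12pm in [11am,1pm].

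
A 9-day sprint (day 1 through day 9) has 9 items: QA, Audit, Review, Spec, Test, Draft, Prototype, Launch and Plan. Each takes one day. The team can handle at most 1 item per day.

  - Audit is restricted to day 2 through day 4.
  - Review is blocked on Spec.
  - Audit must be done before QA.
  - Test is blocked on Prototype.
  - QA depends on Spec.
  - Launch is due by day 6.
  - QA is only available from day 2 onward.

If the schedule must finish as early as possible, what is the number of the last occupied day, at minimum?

The precedence chain requires at least 2 distinct days.
With at most 1 per day and 9 tasks, at least 9 days are needed.
Propagating the time windows through the other constraints, QA can't land before day 3, so the schedule must run through at least day 3.
9 works (last occupied day: day 9): for example Launch in day 1; Audit in day 2; Prototype in day 6; Draft in day 8; Review in day 5; Spec in day 3; Test in day 7; Plan in day 9; QA in day 4.

9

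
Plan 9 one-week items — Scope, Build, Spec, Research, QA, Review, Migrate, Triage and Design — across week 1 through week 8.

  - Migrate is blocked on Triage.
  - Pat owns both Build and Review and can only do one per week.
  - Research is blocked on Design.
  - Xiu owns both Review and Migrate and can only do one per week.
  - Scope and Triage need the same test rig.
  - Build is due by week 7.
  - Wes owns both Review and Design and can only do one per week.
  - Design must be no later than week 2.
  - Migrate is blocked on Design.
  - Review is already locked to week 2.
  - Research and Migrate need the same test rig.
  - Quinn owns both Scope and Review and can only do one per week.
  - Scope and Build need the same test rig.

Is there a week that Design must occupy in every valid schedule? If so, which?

Design's window is week 1–week 2.
Review is fixed at week 2, and Design can't share a week with Review.
So Design must be week 1.

week 1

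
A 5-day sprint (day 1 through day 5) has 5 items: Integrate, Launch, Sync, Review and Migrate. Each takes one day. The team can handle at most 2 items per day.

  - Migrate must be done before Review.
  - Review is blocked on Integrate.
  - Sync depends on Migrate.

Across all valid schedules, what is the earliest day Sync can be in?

Precedence pushes Sync to at least day 2.
Sync at day 2 is achievable: Sync in day 2, Integrate in day 1, Launch in day 3, Migrate in day 1, Review in day 2.

day 2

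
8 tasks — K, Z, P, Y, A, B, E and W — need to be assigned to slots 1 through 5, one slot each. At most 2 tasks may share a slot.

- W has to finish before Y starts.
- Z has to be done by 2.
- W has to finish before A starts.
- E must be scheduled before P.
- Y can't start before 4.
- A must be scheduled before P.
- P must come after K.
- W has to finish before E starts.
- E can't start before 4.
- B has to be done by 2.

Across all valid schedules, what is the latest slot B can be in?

2

B's own window allows nothing later than 2.
B at 2 is achievable: P in 5; Z in 1; E in 4; A in 2; Y in 4; B in 2; K in 3; W in 1.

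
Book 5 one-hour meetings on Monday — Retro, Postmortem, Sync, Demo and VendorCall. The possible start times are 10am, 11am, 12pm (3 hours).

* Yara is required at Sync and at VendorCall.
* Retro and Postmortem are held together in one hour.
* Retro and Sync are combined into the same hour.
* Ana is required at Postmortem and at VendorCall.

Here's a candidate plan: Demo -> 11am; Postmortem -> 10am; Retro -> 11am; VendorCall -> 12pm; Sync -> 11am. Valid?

No — it violates: Retro and Postmortem are held together in one hour

Ana is required at Postmortem and at VendorCall — holds.
Retro and Postmortem are held together in one hour — violated.
Retro and Sync are combined into the same hour — holds.
Yara is required at Sync and at VendorCall — holds.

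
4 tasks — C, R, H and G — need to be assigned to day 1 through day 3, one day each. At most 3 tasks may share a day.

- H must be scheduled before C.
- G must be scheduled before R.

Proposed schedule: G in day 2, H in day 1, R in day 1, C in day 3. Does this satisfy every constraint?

At most 3 tasks may share a day — holds.
G must be scheduled before R — violated.
H must be scheduled before C — holds.

No. G must be scheduled before R is not satisfied.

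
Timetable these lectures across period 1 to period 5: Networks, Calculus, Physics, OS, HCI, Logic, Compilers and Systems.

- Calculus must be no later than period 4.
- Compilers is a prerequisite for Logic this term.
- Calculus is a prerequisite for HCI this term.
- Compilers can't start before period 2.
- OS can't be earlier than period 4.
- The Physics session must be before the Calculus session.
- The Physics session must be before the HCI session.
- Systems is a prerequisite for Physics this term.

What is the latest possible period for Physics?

Precedence pushes Physics to at least period 2; downstream work caps Physics at period 3.
Physics at period 3 is achievable: Calculus=period 4; OS=period 4; HCI=period 5; Compilers=period 2; Networks=period 1; Physics=period 3; Systems=period 1; Logic=period 3.

period 3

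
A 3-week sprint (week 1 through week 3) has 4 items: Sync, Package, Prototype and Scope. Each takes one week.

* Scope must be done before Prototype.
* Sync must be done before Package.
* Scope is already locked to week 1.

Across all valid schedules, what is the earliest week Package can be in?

Precedence pushes Package to at least week 2.
Package at week 2 is achievable: Prototype=week 2; Scope=week 1; Sync=week 1; Package=week 2.

week 2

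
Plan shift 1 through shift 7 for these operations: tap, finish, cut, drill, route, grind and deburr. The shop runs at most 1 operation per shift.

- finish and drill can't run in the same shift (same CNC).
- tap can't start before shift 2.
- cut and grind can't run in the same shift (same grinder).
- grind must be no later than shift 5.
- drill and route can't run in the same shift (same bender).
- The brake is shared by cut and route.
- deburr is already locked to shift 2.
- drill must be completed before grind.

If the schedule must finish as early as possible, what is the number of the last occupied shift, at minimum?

The precedence chain requires at least 2 distinct shifts.
With at most 1 per shift and 7 operations, at least 7 shifts are needed.
7 works (last occupied shift: shift 7): for example finish=shift 5; tap=shift 4; route=shift 7; grind=shift 3; cut=shift 6; drill=shift 1; deburr=shift 2.

shift 7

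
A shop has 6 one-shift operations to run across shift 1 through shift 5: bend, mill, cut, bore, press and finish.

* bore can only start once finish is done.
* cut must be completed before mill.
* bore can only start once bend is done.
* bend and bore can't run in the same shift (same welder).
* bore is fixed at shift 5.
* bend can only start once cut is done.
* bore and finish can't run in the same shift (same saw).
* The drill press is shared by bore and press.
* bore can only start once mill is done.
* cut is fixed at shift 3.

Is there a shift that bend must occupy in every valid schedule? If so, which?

shift 4

cut is fixed at shift 3 and must come before bend, so bend is at least shift 4.
bore is fixed at shift 5 and must come after bend, so bend is at most shift 4.
So bend must be shift 4.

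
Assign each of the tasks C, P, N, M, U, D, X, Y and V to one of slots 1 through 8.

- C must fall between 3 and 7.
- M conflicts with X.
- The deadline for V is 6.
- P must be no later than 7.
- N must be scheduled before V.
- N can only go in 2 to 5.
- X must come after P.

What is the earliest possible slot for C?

3

C is available from 3; C's own window allows nothing later than 7.
C at 3 is achievable: Y in 1, C in 3, N in 2, X in 2, M in 1, D in 1, P in 1, U in 1, V in 3.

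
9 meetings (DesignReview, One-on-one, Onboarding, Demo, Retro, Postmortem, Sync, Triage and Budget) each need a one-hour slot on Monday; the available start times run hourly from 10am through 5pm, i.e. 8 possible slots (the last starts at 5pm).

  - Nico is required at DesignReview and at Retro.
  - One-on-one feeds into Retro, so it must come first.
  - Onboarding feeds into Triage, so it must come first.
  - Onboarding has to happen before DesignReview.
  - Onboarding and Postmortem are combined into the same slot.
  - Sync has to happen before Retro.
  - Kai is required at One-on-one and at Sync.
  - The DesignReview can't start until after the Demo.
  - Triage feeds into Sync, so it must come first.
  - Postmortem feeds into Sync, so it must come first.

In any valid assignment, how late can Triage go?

Precedence pushes Triage to at least 11am; downstream work caps Triage at 3pm.
Triage at 3pm is achievable: Triage in 3pm, One-on-one in 10am, Postmortem in 10am, Sync in 4pm, Retro in 5pm, Onboarding in 10am, Budget in 10am, DesignReview in 11am, Demo in 10am.

3pm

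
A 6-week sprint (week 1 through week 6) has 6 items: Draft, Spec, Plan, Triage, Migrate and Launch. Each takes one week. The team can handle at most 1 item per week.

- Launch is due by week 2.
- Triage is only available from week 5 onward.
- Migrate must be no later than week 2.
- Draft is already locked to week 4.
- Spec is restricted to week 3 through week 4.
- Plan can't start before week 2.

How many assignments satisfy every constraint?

Enumerating: Plan in week 6, Spec in week 3, Migrate in week 1, Triage in week 5, Launch in week 2, Draft in week 4 | Plan -> week 6; Draft -> week 4; Spec -> week 3; Triage -> week 5; Migrate -> week 2; Launch -> week 1 | Draft -> week 4; Triage -> week 6; Launch -> week 2; Plan -> week 5; Migrate -> week 1; Spec -> week 3 | Launch in week 1; Migrate in week 2; Draft in week 4; Spec in week 3; Triage in week 6; Plan in week 5.

4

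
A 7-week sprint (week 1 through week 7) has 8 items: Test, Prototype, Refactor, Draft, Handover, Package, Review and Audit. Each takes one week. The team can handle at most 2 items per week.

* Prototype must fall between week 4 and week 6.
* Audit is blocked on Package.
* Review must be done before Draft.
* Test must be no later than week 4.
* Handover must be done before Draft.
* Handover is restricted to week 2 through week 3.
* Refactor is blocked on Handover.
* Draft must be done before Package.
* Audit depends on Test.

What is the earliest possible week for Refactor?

week 3

Precedence pushes Refactor to at least week 3.
Refactor at week 3 is achievable: Test in week 1, Draft in week 3, Handover in week 2, Audit in week 5, Package in week 4, Prototype in week 4, Review in week 1, Refactor in week 3.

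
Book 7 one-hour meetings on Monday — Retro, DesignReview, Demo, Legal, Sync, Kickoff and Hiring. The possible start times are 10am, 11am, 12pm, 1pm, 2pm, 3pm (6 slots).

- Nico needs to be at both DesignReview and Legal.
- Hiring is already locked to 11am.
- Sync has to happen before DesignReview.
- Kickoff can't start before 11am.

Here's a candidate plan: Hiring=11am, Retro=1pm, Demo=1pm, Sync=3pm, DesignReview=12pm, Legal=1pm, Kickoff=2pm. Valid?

No. Sync has to happen before DesignReview is not satisfied.

Kickoff can't start before 11am — holds.
Nico needs to be at both DesignReview and Legal — holds.
Sync has to happen before DesignReview — violated.
Hiring is already locked to 11am — holds.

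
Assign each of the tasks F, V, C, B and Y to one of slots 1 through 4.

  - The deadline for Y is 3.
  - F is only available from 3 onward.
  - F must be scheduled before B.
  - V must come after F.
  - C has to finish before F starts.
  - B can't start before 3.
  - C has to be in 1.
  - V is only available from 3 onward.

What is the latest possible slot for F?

F is available from 3; downstream work caps F at 3.
F at 3 is achievable: C -> 1; B -> 4; Y -> 1; V -> 4; F -> 3.

3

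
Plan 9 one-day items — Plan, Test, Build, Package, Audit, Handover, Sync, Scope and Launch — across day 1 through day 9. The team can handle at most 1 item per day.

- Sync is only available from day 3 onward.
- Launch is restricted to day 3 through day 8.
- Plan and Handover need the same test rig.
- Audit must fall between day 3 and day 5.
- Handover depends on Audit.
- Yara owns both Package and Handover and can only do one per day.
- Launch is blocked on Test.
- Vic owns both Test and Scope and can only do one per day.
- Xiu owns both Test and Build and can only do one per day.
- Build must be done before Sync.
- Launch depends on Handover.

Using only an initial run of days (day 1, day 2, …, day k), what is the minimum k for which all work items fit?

9

The precedence chain requires at least 3 distinct days.
With at most 1 per day and 9 work items, at least 9 days are needed.
Propagating the time windows through the other constraints, Launch can't land before day 5, so the schedule must run through at least day 5.
9 works (last occupied day: day 9): for example Package -> day 8, Handover -> day 4, Build -> day 2, Plan -> day 7, Audit -> day 3, Test -> day 1, Sync -> day 6, Launch -> day 5, Scope -> day 9.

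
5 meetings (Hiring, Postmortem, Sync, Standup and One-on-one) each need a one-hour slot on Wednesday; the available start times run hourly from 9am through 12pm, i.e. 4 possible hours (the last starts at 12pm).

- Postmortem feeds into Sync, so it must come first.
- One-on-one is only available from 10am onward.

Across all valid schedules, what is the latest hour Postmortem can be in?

Downstream work caps Postmortem at 11am.
Postmortem at 11am is achievable: Standup=9am, Sync=12pm, Postmortem=11am, Hiring=9am, One-on-one=10am.

11am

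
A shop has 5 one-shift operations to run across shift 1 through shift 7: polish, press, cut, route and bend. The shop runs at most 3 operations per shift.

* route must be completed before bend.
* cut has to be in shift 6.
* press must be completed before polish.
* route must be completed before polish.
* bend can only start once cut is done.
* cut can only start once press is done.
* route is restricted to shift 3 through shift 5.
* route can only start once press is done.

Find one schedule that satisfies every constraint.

route in shift 3, bend in shift 7, polish in shift 4, press in shift 1, cut in shift 6

Checking: press(shift 1) before cut(shift 6); press(shift 1) before polish(shift 4); route(shift 3) before polish(shift 4); route(shift 3) before bend(shift 7); press(shift 1) before route(shift 3); cut(shift 6) before bend(shift 7); route=shift 3 in [shift 3,shift 5]; cut=shift 6 in [shift 6,shift 6]; max 1 per shift (cap 3).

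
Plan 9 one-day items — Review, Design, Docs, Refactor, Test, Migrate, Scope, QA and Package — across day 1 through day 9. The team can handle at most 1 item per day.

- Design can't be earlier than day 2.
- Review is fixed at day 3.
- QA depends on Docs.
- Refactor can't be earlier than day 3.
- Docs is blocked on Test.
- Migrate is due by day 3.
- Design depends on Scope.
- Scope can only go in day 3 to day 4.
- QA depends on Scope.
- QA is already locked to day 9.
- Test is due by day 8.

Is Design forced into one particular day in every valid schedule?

Design can be day 5 (e.g. Scope=day 4; Test=day 2; Refactor=day 6; Migrate=day 1; QA=day 9; Package=day 8; Design=day 5; Review=day 3; Docs=day 7) or day 6 (e.g. Review -> day 3, Migrate -> day 1, Refactor -> day 5, Test -> day 2, Design -> day 6, Docs -> day 7, Package -> day 8, Scope -> day 4, QA -> day 9).

No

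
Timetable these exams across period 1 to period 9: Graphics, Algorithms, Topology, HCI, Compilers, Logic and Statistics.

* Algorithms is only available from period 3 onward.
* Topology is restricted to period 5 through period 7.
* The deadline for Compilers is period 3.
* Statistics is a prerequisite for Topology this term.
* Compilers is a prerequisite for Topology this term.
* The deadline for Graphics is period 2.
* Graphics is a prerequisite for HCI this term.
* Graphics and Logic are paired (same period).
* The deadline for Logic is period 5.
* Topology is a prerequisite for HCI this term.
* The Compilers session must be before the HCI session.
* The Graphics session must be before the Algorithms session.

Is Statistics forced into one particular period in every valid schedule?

Statistics can be period 1 (e.g. Graphics=period 1; Compilers=period 1; HCI=period 6; Algorithms=period 3; Topology=period 5; Statistics=period 1; Logic=period 1) or period 2 (e.g. Statistics -> period 2; Compilers -> period 1; Algorithms -> period 3; Graphics -> period 1; Topology -> period 5; HCI -> period 6; Logic -> period 1).

No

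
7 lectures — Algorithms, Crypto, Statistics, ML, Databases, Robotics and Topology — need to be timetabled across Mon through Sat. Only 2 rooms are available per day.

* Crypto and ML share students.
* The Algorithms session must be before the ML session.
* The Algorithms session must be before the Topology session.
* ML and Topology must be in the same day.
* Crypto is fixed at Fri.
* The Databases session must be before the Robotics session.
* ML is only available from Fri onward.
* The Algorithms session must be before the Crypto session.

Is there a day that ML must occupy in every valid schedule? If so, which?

ML's window is Fri–Sat.
Crypto is fixed at Fri, and ML can't share a day with Crypto.
So ML must be Sat.

Sat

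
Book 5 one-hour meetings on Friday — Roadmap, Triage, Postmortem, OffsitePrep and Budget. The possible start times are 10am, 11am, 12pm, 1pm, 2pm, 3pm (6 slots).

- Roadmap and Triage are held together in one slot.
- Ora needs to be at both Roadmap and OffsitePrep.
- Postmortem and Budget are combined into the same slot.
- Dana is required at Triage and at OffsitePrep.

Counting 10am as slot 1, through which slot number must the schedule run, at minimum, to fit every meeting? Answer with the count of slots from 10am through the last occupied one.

2

Could 1 slot be enough, i.e. nothing placed later than 10am? No: OffsitePrep can't share with Roadmap (10am) → nothing is left.
So 1 slot is not enough.
2 works (last occupied slot: 11am): for example Budget -> 10am, Postmortem -> 10am, Roadmap -> 10am, Triage -> 10am, OffsitePrep -> 11am.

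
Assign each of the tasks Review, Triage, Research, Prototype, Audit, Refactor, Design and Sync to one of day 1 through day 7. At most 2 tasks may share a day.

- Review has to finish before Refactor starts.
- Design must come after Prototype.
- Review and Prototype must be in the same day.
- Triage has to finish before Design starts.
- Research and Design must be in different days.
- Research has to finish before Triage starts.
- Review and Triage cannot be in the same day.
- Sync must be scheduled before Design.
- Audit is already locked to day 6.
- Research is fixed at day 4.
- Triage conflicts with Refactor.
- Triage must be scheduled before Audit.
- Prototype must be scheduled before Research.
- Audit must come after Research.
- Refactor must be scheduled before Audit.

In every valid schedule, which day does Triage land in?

day 5

Research is fixed at day 4 and must come before Triage, so Triage is at least day 5.
Audit is fixed at day 6 and must come after Triage, so Triage is at most day 5.
So Triage must be day 5.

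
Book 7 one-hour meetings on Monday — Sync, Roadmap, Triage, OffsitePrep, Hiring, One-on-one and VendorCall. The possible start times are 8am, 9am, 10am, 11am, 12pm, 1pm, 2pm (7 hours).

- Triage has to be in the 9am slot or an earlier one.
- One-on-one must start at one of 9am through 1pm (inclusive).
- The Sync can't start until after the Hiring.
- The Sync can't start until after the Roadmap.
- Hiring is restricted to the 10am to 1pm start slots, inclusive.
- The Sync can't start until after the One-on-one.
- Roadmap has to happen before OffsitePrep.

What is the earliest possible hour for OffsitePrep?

9am

Precedence pushes OffsitePrep to at least 9am.
OffsitePrep at 9am is achievable: Triage=8am; OffsitePrep=9am; Roadmap=8am; VendorCall=8am; One-on-one=9am; Hiring=10am; Sync=11am.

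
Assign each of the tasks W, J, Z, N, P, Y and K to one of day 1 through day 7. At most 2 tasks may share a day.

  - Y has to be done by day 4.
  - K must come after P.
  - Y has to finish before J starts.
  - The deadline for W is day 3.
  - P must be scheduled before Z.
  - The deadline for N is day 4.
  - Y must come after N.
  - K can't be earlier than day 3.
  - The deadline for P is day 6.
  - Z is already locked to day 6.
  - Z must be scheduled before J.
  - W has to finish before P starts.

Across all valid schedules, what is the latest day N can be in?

day 3

N's own window allows nothing later than day 4; downstream work caps N at day 3.
N at day 3 is achievable: J -> day 7; Y -> day 4; P -> day 2; N -> day 3; W -> day 1; Z -> day 6; K -> day 3.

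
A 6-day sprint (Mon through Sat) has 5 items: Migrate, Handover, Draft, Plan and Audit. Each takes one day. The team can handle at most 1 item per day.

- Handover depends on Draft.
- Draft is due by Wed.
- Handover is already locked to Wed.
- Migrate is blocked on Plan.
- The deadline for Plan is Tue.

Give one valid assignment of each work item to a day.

Audit=Fri; Handover=Wed; Migrate=Thu; Draft=Tue; Plan=Mon

Checking: Plan(Mon) before Migrate(Thu); Draft(Tue) before Handover(Wed); Plan=Mon in [Mon,Tue]; Draft=Tue in [Mon,Wed]; Handover=Wed in [Wed,Wed]; max 1 per day (cap 1).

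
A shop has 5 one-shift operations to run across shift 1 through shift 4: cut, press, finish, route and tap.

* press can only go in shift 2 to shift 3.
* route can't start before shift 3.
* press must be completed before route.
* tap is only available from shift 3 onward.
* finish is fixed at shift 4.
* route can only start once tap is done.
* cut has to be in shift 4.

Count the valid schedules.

2

Enumerating: press -> shift 2; finish -> shift 4; tap -> shift 3; cut -> shift 4; route -> shift 4 | press=shift 3; tap=shift 3; finish=shift 4; route=shift 4; cut=shift 4.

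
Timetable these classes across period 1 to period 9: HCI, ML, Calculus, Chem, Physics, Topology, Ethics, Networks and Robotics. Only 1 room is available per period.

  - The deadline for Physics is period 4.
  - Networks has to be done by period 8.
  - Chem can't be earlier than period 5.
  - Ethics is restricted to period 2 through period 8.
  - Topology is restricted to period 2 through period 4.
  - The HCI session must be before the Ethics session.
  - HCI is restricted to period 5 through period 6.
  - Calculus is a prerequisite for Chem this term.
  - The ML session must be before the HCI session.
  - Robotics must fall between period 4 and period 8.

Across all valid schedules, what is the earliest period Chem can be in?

Chem is available from period 5.
Chem at period 9 is achievable: Calculus in period 8; Chem in period 9; HCI in period 5; ML in period 3; Networks in period 7; Robotics in period 4; Topology in period 2; Physics in period 1; Ethics in period 6.
Nothing earlier works — the capacity limit rule out every period before period 9.

period 9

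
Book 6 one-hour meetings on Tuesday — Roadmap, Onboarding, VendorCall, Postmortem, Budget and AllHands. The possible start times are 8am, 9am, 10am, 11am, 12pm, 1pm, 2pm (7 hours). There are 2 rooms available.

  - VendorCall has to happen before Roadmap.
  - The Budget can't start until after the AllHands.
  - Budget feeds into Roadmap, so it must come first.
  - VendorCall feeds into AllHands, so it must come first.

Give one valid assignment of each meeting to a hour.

Budget -> 10am, Roadmap -> 11am, Onboarding -> 8am, AllHands -> 9am, Postmortem -> 9am, VendorCall -> 8am

Checking: AllHands(9am) before Budget(10am); VendorCall(8am) before Roadmap(11am); VendorCall(8am) before AllHands(9am); Budget(10am) before Roadmap(11am); max 2 per hour (cap 2).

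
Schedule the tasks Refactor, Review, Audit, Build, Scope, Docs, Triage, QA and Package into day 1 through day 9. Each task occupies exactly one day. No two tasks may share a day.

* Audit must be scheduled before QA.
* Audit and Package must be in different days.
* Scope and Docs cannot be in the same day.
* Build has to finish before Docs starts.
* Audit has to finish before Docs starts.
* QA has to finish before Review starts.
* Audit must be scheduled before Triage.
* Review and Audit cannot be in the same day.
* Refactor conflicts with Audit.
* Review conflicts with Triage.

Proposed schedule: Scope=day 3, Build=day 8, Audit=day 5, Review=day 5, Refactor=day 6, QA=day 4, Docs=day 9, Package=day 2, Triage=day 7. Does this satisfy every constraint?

No — it violates: Review and Audit cannot be in the same day

Refactor conflicts with Audit — holds.
Audit and Package must be in different days — holds.
Build has to finish before Docs starts — holds.
Review and Audit cannot be in the same day — violated.
Audit has to finish before Docs starts — holds.
Scope and Docs cannot be in the same day — holds.
No two tasks may share a day — violated.
Audit must be scheduled before QA — violated.
QA has to finish before Review starts — holds.
Audit must be scheduled before Triage — holds.
Review conflicts with Triage — holds.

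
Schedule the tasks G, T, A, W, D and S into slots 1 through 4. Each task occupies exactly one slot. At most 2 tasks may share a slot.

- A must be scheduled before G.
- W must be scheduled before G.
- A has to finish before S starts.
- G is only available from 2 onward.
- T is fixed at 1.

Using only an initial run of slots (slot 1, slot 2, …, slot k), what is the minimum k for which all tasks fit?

3 slots

The precedence chain requires at least 2 distinct slots.
With at most 2 per slot and 6 tasks, at least 3 slots are needed.
3 works (last occupied slot: 3): for example T=1; G=3; W=2; S=2; D=3; A=1.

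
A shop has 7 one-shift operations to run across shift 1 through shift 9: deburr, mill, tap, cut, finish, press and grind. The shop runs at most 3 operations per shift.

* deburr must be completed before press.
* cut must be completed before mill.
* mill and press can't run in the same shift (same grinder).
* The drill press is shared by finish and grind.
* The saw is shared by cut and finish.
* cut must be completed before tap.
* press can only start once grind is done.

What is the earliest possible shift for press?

Precedence pushes press to at least shift 2.
press at shift 2 is achievable: grind=shift 1; deburr=shift 1; press=shift 2; tap=shift 2; cut=shift 1; finish=shift 2; mill=shift 3.

shift 2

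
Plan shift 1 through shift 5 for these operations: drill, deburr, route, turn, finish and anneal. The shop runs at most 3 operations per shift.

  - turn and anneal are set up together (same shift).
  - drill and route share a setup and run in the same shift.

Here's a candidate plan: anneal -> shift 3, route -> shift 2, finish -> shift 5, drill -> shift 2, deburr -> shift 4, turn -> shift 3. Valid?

Yes

The shop runs at most 3 operations per shift — holds.
turn and anneal are set up together (same shift) — holds.
drill and route share a setup and run in the same shift — holds.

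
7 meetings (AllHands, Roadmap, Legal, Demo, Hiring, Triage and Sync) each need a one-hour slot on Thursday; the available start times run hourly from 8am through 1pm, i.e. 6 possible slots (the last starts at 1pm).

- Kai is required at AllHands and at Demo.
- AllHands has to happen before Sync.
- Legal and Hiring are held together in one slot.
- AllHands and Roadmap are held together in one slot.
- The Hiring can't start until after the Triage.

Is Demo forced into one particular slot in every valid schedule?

Demo can be 8am (e.g. Hiring=9am, Roadmap=9am, Triage=8am, Legal=9am, Demo=8am, AllHands=9am, Sync=10am) or 9am (e.g. Triage in 8am; AllHands in 8am; Demo in 9am; Sync in 9am; Legal in 9am; Hiring in 9am; Roadmap in 8am).

No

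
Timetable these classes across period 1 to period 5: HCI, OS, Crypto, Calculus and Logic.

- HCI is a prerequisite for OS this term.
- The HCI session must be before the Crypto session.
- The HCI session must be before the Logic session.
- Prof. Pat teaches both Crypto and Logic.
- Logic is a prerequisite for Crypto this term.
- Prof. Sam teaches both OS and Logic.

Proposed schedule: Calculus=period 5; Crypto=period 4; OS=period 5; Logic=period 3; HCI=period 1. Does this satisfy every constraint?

Logic is a prerequisite for Crypto this term — holds.
HCI is a prerequisite for OS this term — holds.
Prof. Pat teaches both Crypto and Logic — holds.
The HCI session must be before the Crypto session — holds.
The HCI session must be before the Logic session — holds.
Prof. Sam teaches both OS and Logic — holds.

Yes, all constraints hold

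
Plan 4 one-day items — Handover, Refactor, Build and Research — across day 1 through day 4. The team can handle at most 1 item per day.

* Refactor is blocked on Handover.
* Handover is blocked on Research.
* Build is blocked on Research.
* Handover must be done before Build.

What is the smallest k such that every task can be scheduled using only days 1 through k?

4 days

The precedence chain requires at least 3 distinct days.
With at most 1 per day and 4 tasks, at least 4 days are needed.
4 works (last occupied day: day 4): for example Refactor in day 4; Handover in day 2; Build in day 3; Research in day 1.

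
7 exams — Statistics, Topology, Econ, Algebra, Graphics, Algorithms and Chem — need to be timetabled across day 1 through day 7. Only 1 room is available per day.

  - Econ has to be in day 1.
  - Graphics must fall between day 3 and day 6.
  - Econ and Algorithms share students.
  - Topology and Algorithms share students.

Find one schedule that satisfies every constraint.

Graphics=day 3; Algorithms=day 6; Algebra=day 5; Econ=day 1; Topology=day 4; Chem=day 7; Statistics=day 2

Checking: Topology(day 4) != Algorithms(day 6); Econ(day 1) != Algorithms(day 6); Econ=day 1 in [day 1,day 1]; Graphics=day 3 in [day 3,day 6]; max 1 per day (cap 1).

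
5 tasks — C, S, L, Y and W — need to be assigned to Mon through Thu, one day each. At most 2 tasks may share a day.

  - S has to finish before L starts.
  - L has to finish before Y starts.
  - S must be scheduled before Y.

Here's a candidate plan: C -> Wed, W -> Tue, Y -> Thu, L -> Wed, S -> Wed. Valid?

No. At most 2 tasks may share a day is not satisfied.

S has to finish before L starts — violated.
S must be scheduled before Y — holds.
L has to finish before Y starts — holds.
At most 2 tasks may share a day — violated.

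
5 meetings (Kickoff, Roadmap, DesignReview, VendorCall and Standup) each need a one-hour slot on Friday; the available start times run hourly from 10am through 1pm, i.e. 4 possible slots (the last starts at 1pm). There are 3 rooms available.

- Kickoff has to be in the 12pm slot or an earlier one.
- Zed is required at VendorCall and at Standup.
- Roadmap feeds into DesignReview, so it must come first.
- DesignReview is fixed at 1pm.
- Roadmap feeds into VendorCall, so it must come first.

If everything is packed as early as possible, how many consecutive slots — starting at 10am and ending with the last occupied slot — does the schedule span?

The precedence chain requires at least 2 distinct slots.
With at most 3 per slot and 5 meetings, at least 2 slots are needed.
DesignReview can't be placed before 1pm — that is slot 4 counting from 10am — so the schedule must run through at least 4 slots.
4 works (last occupied slot: 1pm): for example Roadmap=10am; VendorCall=11am; Kickoff=10am; DesignReview=1pm; Standup=10am.

4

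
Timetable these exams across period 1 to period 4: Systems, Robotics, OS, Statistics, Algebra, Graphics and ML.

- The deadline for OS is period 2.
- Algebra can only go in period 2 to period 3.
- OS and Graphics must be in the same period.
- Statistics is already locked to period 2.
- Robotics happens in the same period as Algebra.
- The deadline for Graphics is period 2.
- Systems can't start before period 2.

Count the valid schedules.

48

Splitting on Systems: it can be period 2 (16), period 3 (16), period 4 (16). Listing each branch's schedules as (Robotics, OS, Statistics, Algebra, Graphics, ML) by period number:
Systems=period 2: (2,1,2,2,1,1) (2,1,2,2,1,2) (2,1,2,2,1,3) (2,1,2,2,1,4) (2,2,2,2,2,1) (2,2,2,2,2,2) (2,2,2,2,2,3) (2,2,2,2,2,4) (3,1,2,3,1,1) (3,1,2,3,1,2) (3,1,2,3,1,3) (3,1,2,3,1,4) (3,2,2,3,2,1) (3,2,2,3,2,2) (3,2,2,3,2,3) (3,2,2,3,2,4) — 16.
Systems=period 3: (2,1,2,2,1,1) (2,1,2,2,1,2) (2,1,2,2,1,3) (2,1,2,2,1,4) (2,2,2,2,2,1) (2,2,2,2,2,2) (2,2,2,2,2,3) (2,2,2,2,2,4) (3,1,2,3,1,1) (3,1,2,3,1,2) (3,1,2,3,1,3) (3,1,2,3,1,4) (3,2,2,3,2,1) (3,2,2,3,2,2) (3,2,2,3,2,3) (3,2,2,3,2,4) — 16.
Systems=period 4: (2,1,2,2,1,1) (2,1,2,2,1,2) (2,1,2,2,1,3) (2,1,2,2,1,4) (2,2,2,2,2,1) (2,2,2,2,2,2) (2,2,2,2,2,3) (2,2,2,2,2,4) (3,1,2,3,1,1) (3,1,2,3,1,2) (3,1,2,3,1,3) (3,1,2,3,1,4) (3,2,2,3,2,1) (3,2,2,3,2,2) (3,2,2,3,2,3) (3,2,2,3,2,4) — 16.
Summing: 16 + 16 + 16 = 48.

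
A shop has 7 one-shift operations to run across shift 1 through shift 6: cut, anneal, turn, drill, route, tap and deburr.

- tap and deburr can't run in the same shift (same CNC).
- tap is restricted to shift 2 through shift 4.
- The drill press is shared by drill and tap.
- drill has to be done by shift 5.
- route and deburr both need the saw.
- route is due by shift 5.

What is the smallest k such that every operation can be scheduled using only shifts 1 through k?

2

tap can't be placed before shift 2, so the schedule must run through at least shift 2.
2 works (last occupied shift: shift 2): for example deburr -> shift 1, cut -> shift 1, drill -> shift 1, anneal -> shift 1, turn -> shift 1, route -> shift 2, tap -> shift 2.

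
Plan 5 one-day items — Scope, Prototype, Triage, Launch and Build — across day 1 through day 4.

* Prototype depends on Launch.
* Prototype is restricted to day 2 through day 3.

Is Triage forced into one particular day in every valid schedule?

Triage can be day 1 (e.g. Build in day 1; Prototype in day 2; Scope in day 1; Launch in day 1; Triage in day 1) or day 2 (e.g. Build in day 1; Triage in day 2; Prototype in day 2; Scope in day 1; Launch in day 1).

No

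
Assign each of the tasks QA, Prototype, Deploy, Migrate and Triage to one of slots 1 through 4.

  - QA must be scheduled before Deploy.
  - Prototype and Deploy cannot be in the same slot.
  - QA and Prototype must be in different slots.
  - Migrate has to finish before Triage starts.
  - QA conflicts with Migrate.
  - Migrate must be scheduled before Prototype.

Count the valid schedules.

Splitting on QA: it can be 1 (10), 2 (7), 3 (3). Listing each branch's schedules as (Prototype, Deploy, Migrate, Triage):
QA=1: (3,2,2,3) (3,2,2,4) (3,4,2,3) (3,4,2,4) (4,2,2,3) (4,2,2,4) (4,2,3,4) (4,3,2,3) (4,3,2,4) (4,3,3,4) — 10.
QA=2: (3,4,1,2) (3,4,1,3) (3,4,1,4) (4,3,1,2) (4,3,1,3) (4,3,1,4) (4,3,3,4) — 7.
QA=3: (2,4,1,2) (2,4,1,3) (2,4,1,4) — 3.
Summing: 10 + 7 + 3 = 20.

20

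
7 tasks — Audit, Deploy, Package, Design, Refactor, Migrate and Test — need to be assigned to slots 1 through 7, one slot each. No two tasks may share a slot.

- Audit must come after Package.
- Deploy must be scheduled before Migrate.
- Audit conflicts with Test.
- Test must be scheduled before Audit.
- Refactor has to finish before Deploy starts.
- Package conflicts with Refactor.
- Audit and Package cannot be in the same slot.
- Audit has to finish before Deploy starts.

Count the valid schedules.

Splitting on Audit: it can be 3 (8), 4 (24), 5 (24). Listing each branch's schedules as (Deploy, Package, Design, Refactor, Migrate, Test):
Audit=3: (5,1,6,4,7,2) (5,1,7,4,6,2) (5,2,6,4,7,1) (5,2,7,4,6,1) (6,1,4,5,7,2) (6,1,5,4,7,2) (6,2,4,5,7,1) (6,2,5,4,7,1) — 8.
Audit=4: (5,1,6,2,7,3) (5,1,6,3,7,2) (5,1,7,2,6,3) (5,1,7,3,6,2) (5,2,6,1,7,3) (5,2,6,3,7,1) (5,2,7,1,6,3) (5,2,7,3,6,1) (5,3,6,1,7,2) (5,3,6,2,7,1) (5,3,7,1,6,2) (5,3,7,2,6,1) (6,1,2,5,7,3) (6,1,3,5,7,2) (6,1,5,2,7,3) (6,1,5,3,7,2) (6,2,1,5,7,3) (6,2,3,5,7,1) (6,2,5,1,7,3) (6,2,5,3,7,1) (6,3,1,5,7,2) (6,3,2,5,7,1) (6,3,5,1,7,2) (6,3,5,2,7,1) — 24.
Audit=5: (6,1,2,3,7,4) (6,1,2,4,7,3) (6,1,3,2,7,4) (6,1,3,4,7,2) (6,1,4,2,7,3) (6,1,4,3,7,2) (6,2,1,3,7,4) (6,2,1,4,7,3) (6,2,3,1,7,4) (6,2,3,4,7,1) (6,2,4,1,7,3) (6,2,4,3,7,1) (6,3,1,2,7,4) (6,3,1,4,7,2) (6,3,2,1,7,4) (6,3,2,4,7,1) (6,3,4,1,7,2) (6,3,4,2,7,1) (6,4,1,2,7,3) (6,4,1,3,7,2) (6,4,2,1,7,3) (6,4,2,3,7,1) (6,4,3,1,7,2) (6,4,3,2,7,1) — 24.
Summing: 8 + 24 + 24 = 56.

56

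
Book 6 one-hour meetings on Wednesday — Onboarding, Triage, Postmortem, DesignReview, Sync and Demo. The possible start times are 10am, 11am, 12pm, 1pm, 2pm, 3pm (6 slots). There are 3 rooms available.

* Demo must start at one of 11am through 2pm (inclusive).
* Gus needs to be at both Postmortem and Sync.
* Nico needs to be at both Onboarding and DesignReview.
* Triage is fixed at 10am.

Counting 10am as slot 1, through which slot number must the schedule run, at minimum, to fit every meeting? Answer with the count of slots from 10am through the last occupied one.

2 slots

With at most 3 per slot and 6 meetings, at least 2 slots are needed.
Demo can't be placed before 11am — that is slot 2 counting from 10am — so the schedule must run through at least 2 slots.
2 works (last occupied slot: 11am): for example Onboarding=10am, Sync=11am, Demo=11am, DesignReview=11am, Postmortem=10am, Triage=10am.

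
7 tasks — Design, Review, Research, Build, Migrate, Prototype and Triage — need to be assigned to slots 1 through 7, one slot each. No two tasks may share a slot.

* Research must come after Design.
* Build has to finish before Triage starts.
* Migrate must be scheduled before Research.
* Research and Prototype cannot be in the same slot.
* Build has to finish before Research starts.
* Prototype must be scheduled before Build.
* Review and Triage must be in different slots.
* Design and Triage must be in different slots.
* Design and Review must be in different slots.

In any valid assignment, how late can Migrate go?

6

Downstream work caps Migrate at 6.
Migrate at 6 is achievable: Migrate -> 6, Prototype -> 1, Research -> 7, Triage -> 4, Design -> 3, Review -> 5, Build -> 2.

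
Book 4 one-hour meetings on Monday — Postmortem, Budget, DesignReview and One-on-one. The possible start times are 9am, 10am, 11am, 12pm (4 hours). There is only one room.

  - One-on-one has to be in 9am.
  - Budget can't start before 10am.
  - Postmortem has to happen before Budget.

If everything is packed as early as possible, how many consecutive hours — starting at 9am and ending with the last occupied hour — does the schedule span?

4 hours

The precedence chain requires at least 2 distinct hours.
With at most 1 per hour and 4 meetings, at least 4 hours are needed.
4 works (last occupied hour: 12pm): for example Postmortem=10am, Budget=11am, One-on-one=9am, DesignReview=12pm.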